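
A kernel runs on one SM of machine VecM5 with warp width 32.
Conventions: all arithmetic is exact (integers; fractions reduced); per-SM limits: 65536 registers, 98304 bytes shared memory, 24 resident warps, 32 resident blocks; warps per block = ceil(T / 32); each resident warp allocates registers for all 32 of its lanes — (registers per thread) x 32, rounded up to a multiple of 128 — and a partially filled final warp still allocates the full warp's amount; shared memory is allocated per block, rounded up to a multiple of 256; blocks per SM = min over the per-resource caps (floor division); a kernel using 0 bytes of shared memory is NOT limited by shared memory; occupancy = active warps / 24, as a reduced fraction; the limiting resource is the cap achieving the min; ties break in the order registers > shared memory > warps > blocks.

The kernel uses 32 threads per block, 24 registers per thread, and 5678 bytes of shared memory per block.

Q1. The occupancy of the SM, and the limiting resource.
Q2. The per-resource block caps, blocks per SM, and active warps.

Answer: occupancy 2/3, limited by shared memory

registers: 85 blocks
shared memory: 16 blocks
warps: 24 blocks
blocks: 32 blocks

Answer: 16 blocks, 16 active warps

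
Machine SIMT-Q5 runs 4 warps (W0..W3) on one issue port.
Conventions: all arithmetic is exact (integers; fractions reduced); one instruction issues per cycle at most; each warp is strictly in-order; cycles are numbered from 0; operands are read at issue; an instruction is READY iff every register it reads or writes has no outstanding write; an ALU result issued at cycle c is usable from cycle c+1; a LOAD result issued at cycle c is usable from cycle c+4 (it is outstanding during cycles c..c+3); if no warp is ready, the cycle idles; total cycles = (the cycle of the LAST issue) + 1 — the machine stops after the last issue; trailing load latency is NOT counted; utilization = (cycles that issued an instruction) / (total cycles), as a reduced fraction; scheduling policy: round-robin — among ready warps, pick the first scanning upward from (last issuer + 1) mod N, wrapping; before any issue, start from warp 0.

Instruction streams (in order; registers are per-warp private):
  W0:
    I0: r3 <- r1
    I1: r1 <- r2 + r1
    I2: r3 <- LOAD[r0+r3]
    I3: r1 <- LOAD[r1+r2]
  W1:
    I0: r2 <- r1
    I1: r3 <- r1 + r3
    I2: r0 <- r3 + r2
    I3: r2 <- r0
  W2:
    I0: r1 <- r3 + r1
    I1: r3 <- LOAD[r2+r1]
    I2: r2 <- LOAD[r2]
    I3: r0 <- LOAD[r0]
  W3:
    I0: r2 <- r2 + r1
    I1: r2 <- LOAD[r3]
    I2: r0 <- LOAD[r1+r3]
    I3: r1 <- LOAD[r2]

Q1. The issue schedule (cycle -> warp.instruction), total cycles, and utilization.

cycle 0: W0.I0
cycle 1: W1.I0
cycle 2: W2.I0
cycle 3: W3.I0
cycle 4: W0.I1
cycle 5: W1.I1
cycle 6: W2.I1
cycle 7: W3.I1
cycle 8: W0.I2
cycle 9: W1.I2
cycle 10: W2.I2
cycle 11: W3.I2
cycle 12: W0.I3
cycle 13: W1.I3
cycle 14: W2.I3
cycle 15: W3.I3

Answer: 16 cycles, utilization 1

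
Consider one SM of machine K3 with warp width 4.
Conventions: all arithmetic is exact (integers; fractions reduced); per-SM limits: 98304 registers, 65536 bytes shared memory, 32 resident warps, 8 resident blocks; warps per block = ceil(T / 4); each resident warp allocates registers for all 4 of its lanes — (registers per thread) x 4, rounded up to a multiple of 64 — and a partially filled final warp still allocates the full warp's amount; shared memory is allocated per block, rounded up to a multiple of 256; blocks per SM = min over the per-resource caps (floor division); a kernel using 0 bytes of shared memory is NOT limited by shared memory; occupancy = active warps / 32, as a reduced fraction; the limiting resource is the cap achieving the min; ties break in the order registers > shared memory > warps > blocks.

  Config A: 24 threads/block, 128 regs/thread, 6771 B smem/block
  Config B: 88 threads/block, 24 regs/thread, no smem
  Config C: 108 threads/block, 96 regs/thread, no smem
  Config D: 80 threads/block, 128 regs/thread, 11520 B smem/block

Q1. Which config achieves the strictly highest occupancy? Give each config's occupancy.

occupancies: A 15/16, B 11/16, C 27/32, D 5/8

Answer: A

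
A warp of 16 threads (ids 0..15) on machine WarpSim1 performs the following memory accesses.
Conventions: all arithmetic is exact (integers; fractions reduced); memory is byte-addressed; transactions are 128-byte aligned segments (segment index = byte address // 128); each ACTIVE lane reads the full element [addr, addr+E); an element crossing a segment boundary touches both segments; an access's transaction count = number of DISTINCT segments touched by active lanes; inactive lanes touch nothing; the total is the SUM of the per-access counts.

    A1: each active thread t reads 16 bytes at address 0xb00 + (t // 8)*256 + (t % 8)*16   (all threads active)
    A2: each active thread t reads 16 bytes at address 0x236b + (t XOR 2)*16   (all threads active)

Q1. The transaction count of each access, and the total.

A1: 2 transactions
A2: 3 transactions

Answer: 2,3; total 5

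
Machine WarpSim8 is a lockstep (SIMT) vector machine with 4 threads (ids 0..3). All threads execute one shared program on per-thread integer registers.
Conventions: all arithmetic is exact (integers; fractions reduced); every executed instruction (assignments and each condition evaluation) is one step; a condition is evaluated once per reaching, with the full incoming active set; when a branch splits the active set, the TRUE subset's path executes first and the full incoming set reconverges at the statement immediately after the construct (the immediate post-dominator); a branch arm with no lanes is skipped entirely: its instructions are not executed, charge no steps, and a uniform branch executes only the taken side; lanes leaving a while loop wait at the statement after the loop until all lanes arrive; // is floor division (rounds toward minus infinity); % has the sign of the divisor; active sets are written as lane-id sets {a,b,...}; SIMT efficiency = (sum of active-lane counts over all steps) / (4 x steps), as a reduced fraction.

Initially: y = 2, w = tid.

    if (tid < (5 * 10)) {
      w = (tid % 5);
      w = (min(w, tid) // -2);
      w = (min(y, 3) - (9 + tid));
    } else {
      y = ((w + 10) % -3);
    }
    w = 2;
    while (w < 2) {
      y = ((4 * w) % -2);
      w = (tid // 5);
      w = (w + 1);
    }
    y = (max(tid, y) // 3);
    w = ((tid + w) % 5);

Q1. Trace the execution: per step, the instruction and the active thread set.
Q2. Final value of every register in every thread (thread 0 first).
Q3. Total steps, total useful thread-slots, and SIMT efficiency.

step 0: eval (tid < (5 * 10))        {0,1,2,3}
step 1: w <- (tid % 5)               {0,1,2,3}
step 2: w <- (min(w, tid) // -2)     {0,1,2,3}
step 3: w <- (min(y, 3) - (9 + tid)) {0,1,2,3}
step 4: w <- 2                       {0,1,2,3}
step 5: eval (w < 2)                 {0,1,2,3}
step 6: y <- (max(tid, y) // 3)      {0,1,2,3}
step 7: w <- ((tid + w) % 5)         {0,1,2,3}

Answer: 8 steps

y: 0,0,0,1
w: 2,3,4,0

steps = 8; useful = 32; efficiency = 32/32 = 1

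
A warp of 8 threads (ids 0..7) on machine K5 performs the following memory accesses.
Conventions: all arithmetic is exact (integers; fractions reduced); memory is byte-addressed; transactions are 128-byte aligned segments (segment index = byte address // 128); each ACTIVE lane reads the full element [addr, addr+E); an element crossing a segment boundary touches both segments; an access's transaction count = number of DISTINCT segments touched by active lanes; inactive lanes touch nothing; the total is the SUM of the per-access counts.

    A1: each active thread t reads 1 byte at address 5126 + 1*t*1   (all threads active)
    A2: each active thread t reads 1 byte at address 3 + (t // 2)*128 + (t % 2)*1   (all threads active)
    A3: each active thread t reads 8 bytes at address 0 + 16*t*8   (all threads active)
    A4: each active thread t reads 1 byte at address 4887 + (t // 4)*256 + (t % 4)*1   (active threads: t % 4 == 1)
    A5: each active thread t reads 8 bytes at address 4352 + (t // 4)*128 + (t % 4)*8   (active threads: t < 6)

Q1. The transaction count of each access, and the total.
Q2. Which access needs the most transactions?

A1: 1 transaction
A2: 4 transactions
A3: 8 transactions
A4: 2 transactions
A5: 2 transactions

Answer: 1,4,8,2,2; total 17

Answer: A3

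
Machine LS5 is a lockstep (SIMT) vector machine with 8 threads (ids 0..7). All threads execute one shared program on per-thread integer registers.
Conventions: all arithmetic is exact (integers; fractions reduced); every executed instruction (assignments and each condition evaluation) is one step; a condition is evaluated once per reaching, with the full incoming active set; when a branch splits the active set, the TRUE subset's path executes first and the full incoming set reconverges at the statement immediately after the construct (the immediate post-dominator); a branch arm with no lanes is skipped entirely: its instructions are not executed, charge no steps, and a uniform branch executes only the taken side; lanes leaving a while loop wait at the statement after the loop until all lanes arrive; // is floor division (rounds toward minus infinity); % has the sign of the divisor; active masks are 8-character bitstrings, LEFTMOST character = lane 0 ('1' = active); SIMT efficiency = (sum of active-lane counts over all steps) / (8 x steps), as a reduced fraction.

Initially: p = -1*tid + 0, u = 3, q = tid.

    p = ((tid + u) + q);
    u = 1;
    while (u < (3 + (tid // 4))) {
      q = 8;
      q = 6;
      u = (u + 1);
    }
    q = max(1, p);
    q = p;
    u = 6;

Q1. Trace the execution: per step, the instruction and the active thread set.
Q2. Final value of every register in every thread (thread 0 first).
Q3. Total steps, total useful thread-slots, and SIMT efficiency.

step 0: p <- ((tid + u) + q)         11111111
step 1: u <- 1                       11111111
step 2: eval (u < (3 + (tid // 4)))  11111111
step 3: q <- 8                       11111111
step 4: q <- 6                       11111111
step 5: u <- (u + 1)                 11111111
step 6: eval (u < (3 + (tid // 4)))  11111111
step 7: q <- 8                       11111111
step 8: q <- 6                       11111111
step 9: u <- (u + 1)                 11111111
step 10: eval (u < (3 + (tid // 4)))  11111111
step 11: q <- 8                       00001111
step 12: q <- 6                       00001111
step 13: u <- (u + 1)                 00001111
step 14: eval (u < (3 + (tid // 4)))  00001111
step 15: q <- max(1, p)               11111111
step 16: q <- p                       11111111
step 17: u <- 6                       11111111

Answer: 18 steps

p: 3,5,7,9,11,13,15,17
u: 6,6,6,6,6,6,6,6
q: 3,5,7,9,11,13,15,17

steps = 18; useful = 128; efficiency = 128/144 = 8/9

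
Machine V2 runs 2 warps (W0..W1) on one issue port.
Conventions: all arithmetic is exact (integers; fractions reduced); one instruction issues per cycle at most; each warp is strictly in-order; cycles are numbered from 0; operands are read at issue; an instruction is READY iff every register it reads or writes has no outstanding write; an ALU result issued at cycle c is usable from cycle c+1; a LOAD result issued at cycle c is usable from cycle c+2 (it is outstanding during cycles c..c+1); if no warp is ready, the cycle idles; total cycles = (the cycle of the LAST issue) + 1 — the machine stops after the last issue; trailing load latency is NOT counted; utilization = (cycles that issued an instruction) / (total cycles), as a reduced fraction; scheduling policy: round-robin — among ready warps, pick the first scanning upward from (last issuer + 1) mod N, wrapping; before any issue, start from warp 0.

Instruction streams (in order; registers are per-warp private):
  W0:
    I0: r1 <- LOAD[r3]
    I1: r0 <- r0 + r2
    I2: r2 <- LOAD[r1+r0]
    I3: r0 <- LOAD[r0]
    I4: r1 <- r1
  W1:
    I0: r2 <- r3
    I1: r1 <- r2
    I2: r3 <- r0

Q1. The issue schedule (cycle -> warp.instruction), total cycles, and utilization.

cycle 0: W0.I0
cycle 1: W1.I0
cycle 2: W0.I1
cycle 3: W1.I1
cycle 4: W0.I2
cycle 5: W1.I2
cycle 6: W0.I3
cycle 7: W0.I4

Answer: 8 cycles, utilization 1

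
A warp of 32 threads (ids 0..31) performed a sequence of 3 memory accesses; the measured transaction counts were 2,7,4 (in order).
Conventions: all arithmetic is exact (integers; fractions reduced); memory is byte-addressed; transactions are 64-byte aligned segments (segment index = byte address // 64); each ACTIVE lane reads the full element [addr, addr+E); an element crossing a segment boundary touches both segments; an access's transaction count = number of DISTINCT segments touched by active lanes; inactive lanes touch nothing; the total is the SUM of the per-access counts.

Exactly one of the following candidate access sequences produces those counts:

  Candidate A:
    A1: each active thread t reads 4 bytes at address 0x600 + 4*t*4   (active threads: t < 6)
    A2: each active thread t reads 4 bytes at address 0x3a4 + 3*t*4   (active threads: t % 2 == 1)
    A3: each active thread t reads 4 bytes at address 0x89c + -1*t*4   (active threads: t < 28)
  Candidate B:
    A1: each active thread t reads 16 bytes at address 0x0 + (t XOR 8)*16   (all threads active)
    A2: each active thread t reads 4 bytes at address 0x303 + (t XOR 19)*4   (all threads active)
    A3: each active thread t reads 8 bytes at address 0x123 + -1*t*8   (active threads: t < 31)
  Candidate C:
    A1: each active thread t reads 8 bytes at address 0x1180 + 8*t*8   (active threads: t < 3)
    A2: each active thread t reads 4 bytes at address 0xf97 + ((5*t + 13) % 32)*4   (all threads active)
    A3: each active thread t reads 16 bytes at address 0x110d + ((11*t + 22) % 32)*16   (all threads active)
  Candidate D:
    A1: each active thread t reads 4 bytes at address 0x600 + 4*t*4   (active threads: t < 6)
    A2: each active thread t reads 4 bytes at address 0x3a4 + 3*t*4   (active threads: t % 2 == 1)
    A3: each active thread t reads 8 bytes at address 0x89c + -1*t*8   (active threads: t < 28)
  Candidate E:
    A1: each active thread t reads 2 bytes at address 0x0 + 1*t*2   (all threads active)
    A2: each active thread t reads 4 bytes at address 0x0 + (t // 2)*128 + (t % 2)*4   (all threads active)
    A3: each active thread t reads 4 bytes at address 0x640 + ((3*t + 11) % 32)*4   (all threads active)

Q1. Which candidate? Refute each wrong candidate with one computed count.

A: A3 gives 3 transactions, not 4
B: A1 gives 8 transactions, not 2
C: A1 gives 3 transactions, not 2
E: A1 gives 1 transaction, not 2
D: all counts match (2,7,4)

Answer: D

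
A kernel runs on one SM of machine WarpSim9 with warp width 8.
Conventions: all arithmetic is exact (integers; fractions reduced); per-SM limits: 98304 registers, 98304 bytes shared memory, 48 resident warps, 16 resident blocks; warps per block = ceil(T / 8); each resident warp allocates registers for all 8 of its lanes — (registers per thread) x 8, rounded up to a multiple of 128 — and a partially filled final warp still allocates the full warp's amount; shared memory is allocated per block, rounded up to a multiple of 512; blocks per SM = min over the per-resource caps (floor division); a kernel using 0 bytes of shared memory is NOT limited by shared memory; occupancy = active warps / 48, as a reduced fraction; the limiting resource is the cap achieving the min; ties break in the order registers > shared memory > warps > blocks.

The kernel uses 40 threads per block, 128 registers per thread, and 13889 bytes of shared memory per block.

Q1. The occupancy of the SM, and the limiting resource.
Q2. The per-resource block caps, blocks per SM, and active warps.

Answer: occupancy 5/8, limited by shared memory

registers: 19 blocks
shared memory: 6 blocks
warps: 9 blocks
blocks: 16 blocks

Answer: 6 blocks, 30 active warps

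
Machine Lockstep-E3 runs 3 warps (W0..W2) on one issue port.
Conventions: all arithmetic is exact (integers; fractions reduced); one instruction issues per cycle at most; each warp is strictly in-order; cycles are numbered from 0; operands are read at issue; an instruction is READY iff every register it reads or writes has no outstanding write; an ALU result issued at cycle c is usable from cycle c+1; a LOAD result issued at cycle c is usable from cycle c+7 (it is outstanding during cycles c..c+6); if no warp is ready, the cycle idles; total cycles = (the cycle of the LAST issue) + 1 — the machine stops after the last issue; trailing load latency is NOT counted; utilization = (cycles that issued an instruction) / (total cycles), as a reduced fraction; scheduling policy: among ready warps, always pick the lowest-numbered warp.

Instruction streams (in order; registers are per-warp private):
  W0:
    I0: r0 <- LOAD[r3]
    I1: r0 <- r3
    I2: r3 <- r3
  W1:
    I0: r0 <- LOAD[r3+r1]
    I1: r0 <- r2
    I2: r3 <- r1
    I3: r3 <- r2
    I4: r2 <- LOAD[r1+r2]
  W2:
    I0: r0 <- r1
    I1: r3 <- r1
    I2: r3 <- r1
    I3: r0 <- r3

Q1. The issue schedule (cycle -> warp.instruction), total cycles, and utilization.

cycle 0: W0.I0
cycle 1: W1.I0
cycle 2: W2.I0
cycle 3: W2.I1
cycle 4: W2.I2
cycle 5: W2.I3
cycle 6: idle
cycle 7: W0.I1
cycle 8: W0.I2
cycle 9: W1.I1
cycle 10: W1.I2
cycle 11: W1.I3
cycle 12: W1.I4

Answer: 13 cycles, utilization 12/13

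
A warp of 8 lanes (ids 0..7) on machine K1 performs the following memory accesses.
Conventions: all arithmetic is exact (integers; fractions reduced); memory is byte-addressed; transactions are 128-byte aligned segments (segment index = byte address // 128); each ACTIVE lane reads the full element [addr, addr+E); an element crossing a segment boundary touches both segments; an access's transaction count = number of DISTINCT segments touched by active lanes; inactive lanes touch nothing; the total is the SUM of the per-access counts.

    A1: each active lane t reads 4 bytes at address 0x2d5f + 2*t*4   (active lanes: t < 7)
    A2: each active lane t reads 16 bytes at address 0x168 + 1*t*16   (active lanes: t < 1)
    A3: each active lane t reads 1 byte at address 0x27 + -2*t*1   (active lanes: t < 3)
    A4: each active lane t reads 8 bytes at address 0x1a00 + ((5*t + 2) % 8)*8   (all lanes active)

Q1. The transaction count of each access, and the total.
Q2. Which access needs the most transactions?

A1: 2 transactions
A2: 1 transaction
A3: 1 transaction
A4: 1 transaction

Answer: 2,1,1,1; total 5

Answer: A1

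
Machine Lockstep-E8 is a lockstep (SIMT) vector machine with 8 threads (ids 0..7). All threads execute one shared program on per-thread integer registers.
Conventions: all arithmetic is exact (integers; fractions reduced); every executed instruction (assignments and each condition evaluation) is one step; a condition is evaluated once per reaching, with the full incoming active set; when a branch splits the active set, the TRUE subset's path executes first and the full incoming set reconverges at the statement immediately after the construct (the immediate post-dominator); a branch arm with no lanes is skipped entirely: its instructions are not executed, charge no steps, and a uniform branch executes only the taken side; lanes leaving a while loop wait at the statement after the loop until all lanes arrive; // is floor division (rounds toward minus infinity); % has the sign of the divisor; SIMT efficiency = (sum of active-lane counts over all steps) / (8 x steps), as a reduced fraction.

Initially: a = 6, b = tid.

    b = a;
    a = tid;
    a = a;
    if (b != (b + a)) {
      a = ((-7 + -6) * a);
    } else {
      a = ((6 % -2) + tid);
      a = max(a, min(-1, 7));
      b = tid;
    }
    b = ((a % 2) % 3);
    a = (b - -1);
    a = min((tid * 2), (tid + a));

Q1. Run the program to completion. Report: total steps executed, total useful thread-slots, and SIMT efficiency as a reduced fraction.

Answer: 11 steps, 66 useful, 3/4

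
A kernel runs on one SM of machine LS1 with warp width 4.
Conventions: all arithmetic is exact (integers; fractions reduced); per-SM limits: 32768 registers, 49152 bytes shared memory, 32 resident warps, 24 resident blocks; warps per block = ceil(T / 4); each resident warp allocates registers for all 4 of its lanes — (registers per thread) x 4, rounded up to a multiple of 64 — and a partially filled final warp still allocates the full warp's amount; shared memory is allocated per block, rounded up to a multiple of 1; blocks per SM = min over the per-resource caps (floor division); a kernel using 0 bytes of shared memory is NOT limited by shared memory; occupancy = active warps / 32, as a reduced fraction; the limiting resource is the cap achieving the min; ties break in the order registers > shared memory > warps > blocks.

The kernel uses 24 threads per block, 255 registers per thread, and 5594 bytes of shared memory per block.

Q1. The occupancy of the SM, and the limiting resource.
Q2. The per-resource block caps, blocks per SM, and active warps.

Answer: occupancy 15/16, limited by registers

registers: 5 blocks
shared memory: 8 blocks
warps: 5 blocks
blocks: 24 blocks

Answer: 5 blocks, 30 active warps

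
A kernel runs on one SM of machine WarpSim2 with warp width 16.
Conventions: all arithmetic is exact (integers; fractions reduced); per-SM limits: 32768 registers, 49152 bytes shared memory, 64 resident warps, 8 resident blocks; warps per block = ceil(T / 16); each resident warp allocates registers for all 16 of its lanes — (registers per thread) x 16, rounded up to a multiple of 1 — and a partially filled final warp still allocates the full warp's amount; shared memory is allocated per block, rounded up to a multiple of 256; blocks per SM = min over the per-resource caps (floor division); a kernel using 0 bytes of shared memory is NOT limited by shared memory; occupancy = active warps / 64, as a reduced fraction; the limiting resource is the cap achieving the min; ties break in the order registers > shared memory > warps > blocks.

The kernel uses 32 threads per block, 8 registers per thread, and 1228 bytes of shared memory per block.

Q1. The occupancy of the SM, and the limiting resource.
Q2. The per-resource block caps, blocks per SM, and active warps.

Answer: occupancy 1/4, limited by blocks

registers: 128 blocks
shared memory: 38 blocks
warps: 32 blocks
blocks: 8 blocks

Answer: 8 blocks, 16 active warps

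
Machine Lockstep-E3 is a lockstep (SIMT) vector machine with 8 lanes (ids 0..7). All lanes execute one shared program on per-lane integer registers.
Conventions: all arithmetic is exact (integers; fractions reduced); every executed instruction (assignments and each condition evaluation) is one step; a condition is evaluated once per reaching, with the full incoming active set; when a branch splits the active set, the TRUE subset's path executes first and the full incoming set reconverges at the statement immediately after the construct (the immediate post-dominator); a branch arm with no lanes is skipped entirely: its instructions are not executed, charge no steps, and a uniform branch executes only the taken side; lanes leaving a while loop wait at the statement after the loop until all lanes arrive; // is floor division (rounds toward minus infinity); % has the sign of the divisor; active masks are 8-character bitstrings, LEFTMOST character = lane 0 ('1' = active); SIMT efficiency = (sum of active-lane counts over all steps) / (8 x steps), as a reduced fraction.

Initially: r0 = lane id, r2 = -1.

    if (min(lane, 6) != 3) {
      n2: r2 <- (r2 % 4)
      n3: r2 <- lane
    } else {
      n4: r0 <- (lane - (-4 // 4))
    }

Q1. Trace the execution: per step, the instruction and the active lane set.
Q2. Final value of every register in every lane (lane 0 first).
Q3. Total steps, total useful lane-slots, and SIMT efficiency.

step 0: eval (min(lane, 6) != 3)     11111111
step 1: r2 <- (r2 % 4)               11101111
step 2: r2 <- lane                   11101111
step 3: r0 <- (lane - (-4 // 4))     00010000

Answer: 4 steps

r0: 0,1,2,4,4,5,6,7
r2: 0,1,2,-1,4,5,6,7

steps = 4; useful = 23; efficiency = 23/32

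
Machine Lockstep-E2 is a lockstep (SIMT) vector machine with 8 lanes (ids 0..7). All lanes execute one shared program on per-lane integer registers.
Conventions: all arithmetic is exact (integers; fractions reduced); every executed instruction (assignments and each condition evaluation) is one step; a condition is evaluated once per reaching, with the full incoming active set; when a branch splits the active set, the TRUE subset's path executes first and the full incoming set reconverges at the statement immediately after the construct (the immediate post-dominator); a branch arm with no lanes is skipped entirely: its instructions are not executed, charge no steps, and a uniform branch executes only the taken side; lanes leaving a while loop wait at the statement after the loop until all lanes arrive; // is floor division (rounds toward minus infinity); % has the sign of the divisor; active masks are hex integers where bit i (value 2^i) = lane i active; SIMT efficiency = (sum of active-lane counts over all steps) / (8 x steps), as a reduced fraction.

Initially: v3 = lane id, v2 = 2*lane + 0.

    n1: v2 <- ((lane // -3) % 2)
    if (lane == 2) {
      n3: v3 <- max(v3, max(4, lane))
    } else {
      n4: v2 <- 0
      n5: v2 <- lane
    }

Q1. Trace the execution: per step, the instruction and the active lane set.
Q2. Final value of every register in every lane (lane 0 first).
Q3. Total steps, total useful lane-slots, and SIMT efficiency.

step 0: v2 <- ((lane // -3) % 2)     0xff
step 1: eval (lane == 2)             0xff
step 2: v3 <- max(v3, max(4, lane))  0x04
step 3: v2 <- 0                      0xfb
step 4: v2 <- lane                   0xfb

Answer: 5 steps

v3: 0,1,4,3,4,5,6,7
v2: 0,1,1,3,4,5,6,7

steps = 5; useful = 31; efficiency = 31/40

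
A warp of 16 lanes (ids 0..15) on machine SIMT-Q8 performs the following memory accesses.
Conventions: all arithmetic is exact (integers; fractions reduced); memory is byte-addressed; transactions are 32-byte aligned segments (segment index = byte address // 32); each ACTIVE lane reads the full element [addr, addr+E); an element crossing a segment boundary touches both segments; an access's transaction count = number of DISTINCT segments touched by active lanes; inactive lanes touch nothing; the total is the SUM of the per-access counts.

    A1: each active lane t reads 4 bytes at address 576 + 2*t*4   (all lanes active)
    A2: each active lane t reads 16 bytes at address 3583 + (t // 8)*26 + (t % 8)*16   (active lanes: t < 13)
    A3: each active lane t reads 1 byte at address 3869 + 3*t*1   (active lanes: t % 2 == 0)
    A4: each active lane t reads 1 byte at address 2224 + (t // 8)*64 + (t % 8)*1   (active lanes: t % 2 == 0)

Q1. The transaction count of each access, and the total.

A1: 4 transactions
A2: 5 transactions
A3: 3 transactions
A4: 2 transactions

Answer: 4,5,3,2; total 14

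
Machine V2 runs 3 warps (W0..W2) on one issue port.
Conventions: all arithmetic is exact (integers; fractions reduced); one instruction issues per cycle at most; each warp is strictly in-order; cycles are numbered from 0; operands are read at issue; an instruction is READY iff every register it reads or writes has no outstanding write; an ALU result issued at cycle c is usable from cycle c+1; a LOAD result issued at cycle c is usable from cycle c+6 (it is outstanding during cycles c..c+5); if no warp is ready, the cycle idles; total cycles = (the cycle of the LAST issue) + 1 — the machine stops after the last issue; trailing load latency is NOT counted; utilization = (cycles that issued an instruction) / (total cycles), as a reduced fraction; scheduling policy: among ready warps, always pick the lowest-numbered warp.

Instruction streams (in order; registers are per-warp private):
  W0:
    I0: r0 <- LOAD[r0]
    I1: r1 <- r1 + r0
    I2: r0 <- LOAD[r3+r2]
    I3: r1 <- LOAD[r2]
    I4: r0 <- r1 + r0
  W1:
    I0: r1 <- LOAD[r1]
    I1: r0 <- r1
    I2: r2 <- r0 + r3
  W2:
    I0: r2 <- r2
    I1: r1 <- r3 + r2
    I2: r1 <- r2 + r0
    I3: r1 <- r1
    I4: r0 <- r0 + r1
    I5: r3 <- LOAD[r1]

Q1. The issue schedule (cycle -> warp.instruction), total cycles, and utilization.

cycle 0: W0.I0
cycle 1: W1.I0
cycle 2: W2.I0
cycle 3: W2.I1
cycle 4: W2.I2
cycle 5: W2.I3
cycle 6: W0.I1
cycle 7: W0.I2
cycle 8: W0.I3
cycle 9: W1.I1
cycle 10: W1.I2
cycle 11: W2.I4
cycle 12: W2.I5
cycle 13: idle
cycle 14: W0.I4

Answer: 15 cycles, utilization 14/15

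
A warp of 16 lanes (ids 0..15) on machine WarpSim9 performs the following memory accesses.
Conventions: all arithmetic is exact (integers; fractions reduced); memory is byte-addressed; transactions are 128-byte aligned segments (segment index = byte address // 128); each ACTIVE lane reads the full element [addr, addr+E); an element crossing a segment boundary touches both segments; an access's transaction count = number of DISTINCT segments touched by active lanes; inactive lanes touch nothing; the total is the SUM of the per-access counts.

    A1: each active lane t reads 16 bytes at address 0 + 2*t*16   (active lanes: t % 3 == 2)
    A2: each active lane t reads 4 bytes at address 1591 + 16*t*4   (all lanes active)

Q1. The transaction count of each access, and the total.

A1: 4 transactions
A2: 8 transactions

Answer: 4,8; total 12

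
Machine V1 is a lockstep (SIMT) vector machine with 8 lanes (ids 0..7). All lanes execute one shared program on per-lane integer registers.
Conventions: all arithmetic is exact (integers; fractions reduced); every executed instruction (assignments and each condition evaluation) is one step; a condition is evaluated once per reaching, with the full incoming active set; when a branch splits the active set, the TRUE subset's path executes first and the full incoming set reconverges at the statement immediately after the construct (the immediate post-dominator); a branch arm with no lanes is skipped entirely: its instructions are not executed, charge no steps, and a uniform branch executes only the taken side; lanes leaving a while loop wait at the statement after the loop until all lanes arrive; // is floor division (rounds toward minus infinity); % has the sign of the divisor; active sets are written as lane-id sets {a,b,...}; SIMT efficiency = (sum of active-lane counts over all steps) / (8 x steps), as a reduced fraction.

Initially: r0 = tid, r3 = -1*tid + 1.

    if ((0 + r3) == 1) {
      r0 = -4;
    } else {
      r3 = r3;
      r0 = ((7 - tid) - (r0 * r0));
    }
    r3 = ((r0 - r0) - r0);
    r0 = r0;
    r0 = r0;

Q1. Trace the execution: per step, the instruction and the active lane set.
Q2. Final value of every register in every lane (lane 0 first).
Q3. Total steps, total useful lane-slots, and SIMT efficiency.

step 0: eval ((0 + r3) == 1)         {0,1,2,3,4,5,6,7}
step 1: r0 <- -4                     {0}
step 2: r3 <- r3                     {1,2,3,4,5,6,7}
step 3: r0 <- ((7 - tid) - (r0 * r0)) {1,2,3,4,5,6,7}
step 4: r3 <- ((r0 - r0) - r0)       {0,1,2,3,4,5,6,7}
step 5: r0 <- r0                     {0,1,2,3,4,5,6,7}
step 6: r0 <- r0                     {0,1,2,3,4,5,6,7}

Answer: 7 steps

r0: -4,5,1,-5,-13,-23,-35,-49
r3: 4,-5,-1,5,13,23,35,49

steps = 7; useful = 47; efficiency = 47/56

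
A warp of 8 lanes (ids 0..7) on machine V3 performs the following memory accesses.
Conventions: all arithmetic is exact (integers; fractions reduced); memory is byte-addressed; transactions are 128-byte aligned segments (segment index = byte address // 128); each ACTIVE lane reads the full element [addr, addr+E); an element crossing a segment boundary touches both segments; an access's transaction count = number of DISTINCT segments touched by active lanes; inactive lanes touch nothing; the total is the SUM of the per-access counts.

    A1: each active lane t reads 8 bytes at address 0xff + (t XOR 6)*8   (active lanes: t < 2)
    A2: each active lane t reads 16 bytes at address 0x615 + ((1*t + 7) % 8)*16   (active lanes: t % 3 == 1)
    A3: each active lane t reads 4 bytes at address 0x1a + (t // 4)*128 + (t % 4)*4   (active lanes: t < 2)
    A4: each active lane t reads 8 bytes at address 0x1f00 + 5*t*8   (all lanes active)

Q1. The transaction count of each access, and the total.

A1: 1 transaction
A2: 2 transactions
A3: 1 transaction
A4: 3 transactions

Answer: 1,2,1,3; total 7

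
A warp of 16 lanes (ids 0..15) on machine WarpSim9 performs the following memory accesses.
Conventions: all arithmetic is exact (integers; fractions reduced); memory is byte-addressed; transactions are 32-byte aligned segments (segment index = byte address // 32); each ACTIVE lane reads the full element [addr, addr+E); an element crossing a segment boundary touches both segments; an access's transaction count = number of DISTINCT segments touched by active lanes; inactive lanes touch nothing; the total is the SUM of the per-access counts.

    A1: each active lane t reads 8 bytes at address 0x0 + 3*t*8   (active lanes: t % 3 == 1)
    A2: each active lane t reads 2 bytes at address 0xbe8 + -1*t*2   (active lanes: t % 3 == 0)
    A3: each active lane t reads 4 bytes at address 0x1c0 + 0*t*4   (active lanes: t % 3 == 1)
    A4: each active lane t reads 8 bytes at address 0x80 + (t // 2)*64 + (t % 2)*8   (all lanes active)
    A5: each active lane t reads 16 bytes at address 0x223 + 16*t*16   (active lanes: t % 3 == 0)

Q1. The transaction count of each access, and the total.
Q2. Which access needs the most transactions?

A1: 5 transactions
A2: 2 transactions
A3: 1 transaction
A4: 8 transactions
A5: 6 transactions

Answer: 5,2,1,8,6; total 22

Answer: A4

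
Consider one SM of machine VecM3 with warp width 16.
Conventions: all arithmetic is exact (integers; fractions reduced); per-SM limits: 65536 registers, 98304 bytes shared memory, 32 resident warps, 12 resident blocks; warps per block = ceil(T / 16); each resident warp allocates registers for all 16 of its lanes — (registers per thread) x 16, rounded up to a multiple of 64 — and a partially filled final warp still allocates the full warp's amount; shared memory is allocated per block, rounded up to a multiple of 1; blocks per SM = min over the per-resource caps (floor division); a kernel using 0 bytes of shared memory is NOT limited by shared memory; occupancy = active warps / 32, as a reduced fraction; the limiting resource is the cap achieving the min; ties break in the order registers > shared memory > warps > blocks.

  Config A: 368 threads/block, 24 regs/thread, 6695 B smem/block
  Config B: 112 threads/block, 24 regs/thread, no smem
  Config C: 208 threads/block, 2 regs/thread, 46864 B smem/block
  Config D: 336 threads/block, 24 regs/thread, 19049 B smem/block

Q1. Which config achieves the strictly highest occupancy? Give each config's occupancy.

occupancies: A 23/32, B 7/8, C 13/16, D 21/32

Answer: B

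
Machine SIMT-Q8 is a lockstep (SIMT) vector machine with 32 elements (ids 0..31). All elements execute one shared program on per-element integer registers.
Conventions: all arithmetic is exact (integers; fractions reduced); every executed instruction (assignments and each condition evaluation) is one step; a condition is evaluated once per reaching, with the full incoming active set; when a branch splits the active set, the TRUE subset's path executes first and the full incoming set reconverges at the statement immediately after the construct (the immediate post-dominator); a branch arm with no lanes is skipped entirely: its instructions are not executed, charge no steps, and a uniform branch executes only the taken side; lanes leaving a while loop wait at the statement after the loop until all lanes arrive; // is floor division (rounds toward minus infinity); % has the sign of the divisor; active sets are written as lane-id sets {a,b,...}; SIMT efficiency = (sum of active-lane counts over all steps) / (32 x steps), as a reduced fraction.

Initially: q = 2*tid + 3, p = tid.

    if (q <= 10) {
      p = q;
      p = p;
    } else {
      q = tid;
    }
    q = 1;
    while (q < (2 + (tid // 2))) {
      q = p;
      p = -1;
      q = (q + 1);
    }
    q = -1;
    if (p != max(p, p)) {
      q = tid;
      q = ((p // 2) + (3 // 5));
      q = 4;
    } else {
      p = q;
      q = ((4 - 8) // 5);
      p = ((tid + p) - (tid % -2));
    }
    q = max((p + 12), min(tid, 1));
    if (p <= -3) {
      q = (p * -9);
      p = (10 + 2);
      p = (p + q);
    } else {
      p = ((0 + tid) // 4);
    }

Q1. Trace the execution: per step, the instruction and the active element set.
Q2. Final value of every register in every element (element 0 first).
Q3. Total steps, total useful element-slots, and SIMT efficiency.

step 0: eval (q <= 10)               {0,1,2,3,4,5,6,7,8,9,10,11,12,13,14,15,16,17,18,19,20,21,22,23,24,25,26,27,28,29,30,31}
step 1: p <- q                       {0,1,2,3}
step 2: p <- p                       {0,1,2,3}
step 3: q <- tid                     {4,5,6,7,8,9,10,11,12,13,14,15,16,17,18,19,20,21,22,23,24,25,26,27,28,29,30,31}
step 4: q <- 1                       {0,1,2,3,4,5,6,7,8,9,10,11,12,13,14,15,16,17,18,19,20,21,22,23,24,25,26,27,28,29,30,31}
step 5: eval (q < (2 + (tid // 2)))  {0,1,2,3,4,5,6,7,8,9,10,11,12,13,14,15,16,17,18,19,20,21,22,23,24,25,26,27,28,29,30,31}
step 6: q <- p                       {0,1,2,3,4,5,6,7,8,9,10,11,12,13,14,15,16,17,18,19,20,21,22,23,24,25,26,27,28,29,30,31}
step 7: p <- -1                      {0,1,2,3,4,5,6,7,8,9,10,11,12,13,14,15,16,17,18,19,20,21,22,23,24,25,26,27,28,29,30,31}
step 8: q <- (q + 1)                 {0,1,2,3,4,5,6,7,8,9,10,11,12,13,14,15,16,17,18,19,20,21,22,23,24,25,26,27,28,29,30,31}
step 9: eval (q < (2 + (tid // 2)))  {0,1,2,3,4,5,6,7,8,9,10,11,12,13,14,15,16,17,18,19,20,21,22,23,24,25,26,27,28,29,30,31}
step 10: q <- -1                      {0,1,2,3,4,5,6,7,8,9,10,11,12,13,14,15,16,17,18,19,20,21,22,23,24,25,26,27,28,29,30,31}
step 11: eval (p != max(p, p))        {0,1,2,3,4,5,6,7,8,9,10,11,12,13,14,15,16,17,18,19,20,21,22,23,24,25,26,27,28,29,30,31}
step 12: p <- q                       {0,1,2,3,4,5,6,7,8,9,10,11,12,13,14,15,16,17,18,19,20,21,22,23,24,25,26,27,28,29,30,31}
step 13: q <- ((4 - 8) // 5)          {0,1,2,3,4,5,6,7,8,9,10,11,12,13,14,15,16,17,18,19,20,21,22,23,24,25,26,27,28,29,30,31}
step 14: p <- ((tid + p) - (tid % -2)) {0,1,2,3,4,5,6,7,8,9,10,11,12,13,14,15,16,17,18,19,20,21,22,23,24,25,26,27,28,29,30,31}
step 15: q <- max((p + 12), min(tid, 1)) {0,1,2,3,4,5,6,7,8,9,10,11,12,13,14,15,16,17,18,19,20,21,22,23,24,25,26,27,28,29,30,31}
step 16: eval (p <= -3)               {0,1,2,3,4,5,6,7,8,9,10,11,12,13,14,15,16,17,18,19,20,21,22,23,24,25,26,27,28,29,30,31}
step 17: p <- ((0 + tid) // 4)        {0,1,2,3,4,5,6,7,8,9,10,11,12,13,14,15,16,17,18,19,20,21,22,23,24,25,26,27,28,29,30,31}

Answer: 18 steps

q: 11,13,13,15,15,17,17,19,19,21,21,23,23,25,25,27,27,29,29,31,31,33,33,35,35,37,37,39,39,41,41,43
p: 0,0,0,0,1,1,1,1,2,2,2,2,3,3,3,3,4,4,4,4,5,5,5,5,6,6,6,6,7,7,7,7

steps = 18; useful = 516; efficiency = 516/576 = 43/48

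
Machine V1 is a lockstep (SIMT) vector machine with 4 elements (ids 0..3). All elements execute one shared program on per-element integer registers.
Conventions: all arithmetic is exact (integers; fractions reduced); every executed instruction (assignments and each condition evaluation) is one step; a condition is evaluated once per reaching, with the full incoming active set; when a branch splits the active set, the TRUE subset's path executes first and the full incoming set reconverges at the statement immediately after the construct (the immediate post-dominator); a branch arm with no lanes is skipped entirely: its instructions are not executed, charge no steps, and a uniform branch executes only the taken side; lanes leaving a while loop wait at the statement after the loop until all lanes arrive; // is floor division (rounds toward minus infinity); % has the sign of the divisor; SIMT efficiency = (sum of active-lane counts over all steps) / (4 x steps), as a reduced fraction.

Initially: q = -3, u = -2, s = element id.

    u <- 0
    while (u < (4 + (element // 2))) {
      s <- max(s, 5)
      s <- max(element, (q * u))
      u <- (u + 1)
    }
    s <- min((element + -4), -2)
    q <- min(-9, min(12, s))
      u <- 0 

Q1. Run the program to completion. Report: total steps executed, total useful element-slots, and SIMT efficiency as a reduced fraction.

Answer: 25 steps, 92 useful, 23/25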